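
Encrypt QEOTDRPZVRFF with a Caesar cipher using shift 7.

XLVAKYWGCYMM

Q(16): 16+7=23 → X
E(4): 4+7=11 → L
O(14): 14+7=21 → V
T(19): 19+7=26≡0 → A
D(3): 3+7=10 → K
R(17): 17+7=24 → Y
P(15): 15+7=22 → W
Z(25): 25+7=32≡6 → G
V(21): 21+7=28≡2 → C
R(17): 17+7=24 → Y
F(5): 5+7=12 → M
F(5): 5+7=12 → M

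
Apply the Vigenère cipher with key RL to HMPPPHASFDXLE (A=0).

YXGAGSRDWOOWV

Repeat the key across the message: RLRLRLRLRLRLR
H(7)+R(17): 24 → Y
M(12)+L(11): 23 → X
P(15)+R(17): 32≡6 → G
P(15)+L(11): 26≡0 → A
P(15)+R(17): 32≡6 → G
H(7)+L(11): 18 → S
A(0)+R(17): 17 → R
S(18)+L(11): 29≡3 → D
F(5)+R(17): 22 → W
D(3)+L(11): 14 → O
X(23)+R(17): 40≡14 → O
L(11)+L(11): 22 → W
E(4)+R(17): 21 → V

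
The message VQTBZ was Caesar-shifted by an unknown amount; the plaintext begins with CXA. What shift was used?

From the crib: V(21)−C(2)=19, so the shift is 19.

19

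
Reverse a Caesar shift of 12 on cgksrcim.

quygfqwa

c(2): 2−12=-10≡16 → q
g(6): 6−12=-6≡20 → u
k(10): 10−12=-2≡24 → y
s(18): 18−12=6 → g
r(17): 17−12=5 → f
c(2): 2−12=-10≡16 → q
i(8): 8−12=-4≡22 → w
m(12): 12−12=0 → a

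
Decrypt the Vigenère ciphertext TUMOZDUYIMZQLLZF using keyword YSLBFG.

Repeat the key across the ciphertext: YSLBFGYSLBFGYSLB
T(19)−Y(24): -5≡21 → V
U(20)−S(18): 2 → C
M(12)−L(11): 1 → B
O(14)−B(1): 13 → N
Z(25)−F(5): 20 → U
D(3)−G(6): -3≡23 → X
U(20)−Y(24): -4≡22 → W
Y(24)−S(18): 6 → G
I(8)−L(11): -3≡23 → X
M(12)−B(1): 11 → L
Z(25)−F(5): 20 → U
Q(16)−G(6): 10 → K
L(11)−Y(24): -13≡13 → N
L(11)−S(18): -7≡19 → T
Z(25)−L(11): 14 → O
F(5)−B(1): 4 → E

VCBNUXWGXLUKNTOE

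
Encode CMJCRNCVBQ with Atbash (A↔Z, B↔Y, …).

C(2) → X(23)
M(12) → N(13)
J(9) → Q(16)
C(2) → X(23)
R(17) → I(8)
N(13) → M(12)
C(2) → X(23)
V(21) → E(4)
B(1) → Y(24)
Q(16) → J(9)

XNQXIMXEYJ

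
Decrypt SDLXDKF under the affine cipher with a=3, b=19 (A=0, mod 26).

The inverse of 3 mod 26 is 9, since 3·9=27≡1. Apply D(y)=9·(y−19) mod 26:
S(18): 9·(18−19)=-9≡17 → R
D(3): 9·(3−19)=-144≡12 → M
L(11): 9·(11−19)=-72≡6 → G
X(23): 9·(23−19)=36≡10 → K
D(3): 9·(3−19)=-144≡12 → M
K(10): 9·(10−19)=-81≡23 → X
F(5): 9·(5−19)=-126≡4 → E

RMGKMXE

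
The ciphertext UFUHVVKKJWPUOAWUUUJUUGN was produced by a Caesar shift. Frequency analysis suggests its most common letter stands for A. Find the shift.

The most frequent ciphertext letter is U (appears 8 times).
U is position 20; A is position 0.
Shift = 20.

20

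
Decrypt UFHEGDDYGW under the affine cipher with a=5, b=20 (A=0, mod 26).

AXNCSHHGSQ

The inverse of 5 mod 26 is 21, since 5·21=105≡1. Apply D(y)=21·(y−20) mod 26:
U(20): 21·(20−20)=0 → A
F(5): 21·(5−20)=-315≡23 → X
H(7): 21·(7−20)=-273≡13 → N
E(4): 21·(4−20)=-336≡2 → C
G(6): 21·(6−20)=-294≡18 → S
D(3): 21·(3−20)=-357≡7 → H
D(3): 21·(3−20)=-357≡7 → H
Y(24): 21·(24−20)=84≡6 → G
G(6): 21·(6−20)=-294≡18 → S
W(22): 21·(22−20)=42≡16 → Q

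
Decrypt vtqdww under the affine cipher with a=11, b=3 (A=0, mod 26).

esnaxx

The inverse of 11 mod 26 is 19, since 11·19=209≡1. Apply D(y)=19·(y−3) mod 26:
v(21): 19·(21−3)=342≡4 → e
t(19): 19·(19−3)=304≡18 → s
q(16): 19·(16−3)=247≡13 → n
d(3): 19·(3−3)=0 → a
w(22): 19·(22−3)=361≡23 → x
w(22): 19·(22−3)=361≡23 → x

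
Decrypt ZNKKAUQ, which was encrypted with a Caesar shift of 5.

UIFFVPL

Z(25): 25−5=20 → U
N(13): 13−5=8 → I
K(10): 10−5=5 → F
K(10): 10−5=5 → F
A(0): 0−5=-5≡21 → V
U(20): 20−5=15 → P
Q(16): 16−5=11 → L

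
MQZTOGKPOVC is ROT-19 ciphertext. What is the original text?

M(12): 12−19=-7≡19 → T
Q(16): 16−19=-3≡23 → X
Z(25): 25−19=6 → G
T(19): 19−19=0 → A
O(14): 14−19=-5≡21 → V
G(6): 6−19=-13≡13 → N
K(10): 10−19=-9≡17 → R
P(15): 15−19=-4≡22 → W
O(14): 14−19=-5≡21 → V
V(21): 21−19=2 → C
C(2): 2−19=-17≡9 → J

TXGAVNRWVCJ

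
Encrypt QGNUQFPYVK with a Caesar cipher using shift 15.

FVCJFUENKZ

Q(16): 16+15=31≡5 → F
G(6): 6+15=21 → V
N(13): 13+15=28≡2 → C
U(20): 20+15=35≡9 → J
Q(16): 16+15=31≡5 → F
F(5): 5+15=20 → U
P(15): 15+15=30≡4 → E
Y(24): 24+15=39≡13 → N
V(21): 21+15=36≡10 → K
K(10): 10+15=25 → Z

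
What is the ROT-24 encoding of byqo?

b(1): 1+24=25 → z
y(24): 24+24=48≡22 → w
q(16): 16+24=40≡14 → o
o(14): 14+24=38≡12 → m

zwom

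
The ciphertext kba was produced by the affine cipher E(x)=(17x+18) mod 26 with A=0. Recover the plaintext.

yzc

The inverse of 17 mod 26 is 23, since 17·23=391≡1. Apply D(y)=23·(y−18) mod 26:
k(10): 23·(10−18)=-184≡24 → y
b(1): 23·(1−18)=-391≡25 → z
a(0): 23·(0−18)=-414≡2 → c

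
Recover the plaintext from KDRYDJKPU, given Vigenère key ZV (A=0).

Repeat the key across the ciphertext: ZVZVZVZVZ
K(10)−Z(25): -15≡11 → L
D(3)−V(21): -18≡8 → I
R(17)−Z(25): -8≡18 → S
Y(24)−V(21): 3 → D
D(3)−Z(25): -22≡4 → E
J(9)−V(21): -12≡14 → O
K(10)−Z(25): -15≡11 → L
P(15)−V(21): -6≡20 → U
U(20)−Z(25): -5≡21 → V

LISDEOLUV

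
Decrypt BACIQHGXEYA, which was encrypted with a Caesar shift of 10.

B(1): 1−10=-9≡17 → R
A(0): 0−10=-10≡16 → Q
C(2): 2−10=-8≡18 → S
I(8): 8−10=-2≡24 → Y
Q(16): 16−10=6 → G
H(7): 7−10=-3≡23 → X
G(6): 6−10=-4≡22 → W
X(23): 23−10=13 → N
E(4): 4−10=-6≡20 → U
Y(24): 24−10=14 → O
A(0): 0−10=-10≡16 → Q

RQSYGXWNUOQ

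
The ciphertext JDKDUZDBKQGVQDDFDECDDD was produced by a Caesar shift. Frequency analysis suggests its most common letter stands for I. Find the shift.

The most frequent ciphertext letter is D (appears 9 times).
D is position 3; I is position 8.
Shift = -5≡21.

21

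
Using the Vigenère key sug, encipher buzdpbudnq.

tofvjhmxti

Repeat the key across the message: sugsugsugs
b(1)+s(18): 19 → t
u(20)+u(20): 40≡14 → o
z(25)+g(6): 31≡5 → f
d(3)+s(18): 21 → v
p(15)+u(20): 35≡9 → j
b(1)+g(6): 7 → h
u(20)+s(18): 38≡12 → m
d(3)+u(20): 23 → x
n(13)+g(6): 19 → t
q(16)+s(18): 34≡8 → i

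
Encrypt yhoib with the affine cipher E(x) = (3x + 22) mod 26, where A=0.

y(24): 3·24+22=94≡16 → q
h(7): 3·7+22=43≡17 → r
o(14): 3·14+22=64≡12 → m
i(8): 3·8+22=46≡20 → u
b(1): 3·1+22=25 → z

qrmuz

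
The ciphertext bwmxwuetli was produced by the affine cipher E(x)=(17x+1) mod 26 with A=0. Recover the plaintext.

aptmpvrywf

The inverse of 17 mod 26 is 23, since 17·23=391≡1. Apply D(y)=23·(y−1) mod 26:
b(1): 23·(1−1)=0 → a
w(22): 23·(22−1)=483≡15 → p
m(12): 23·(12−1)=253≡19 → t
x(23): 23·(23−1)=506≡12 → m
w(22): 23·(22−1)=483≡15 → p
u(20): 23·(20−1)=437≡21 → v
e(4): 23·(4−1)=69≡17 → r
t(19): 23·(19−1)=414≡24 → y
l(11): 23·(11−1)=230≡22 → w
i(8): 23·(8−1)=161≡5 → f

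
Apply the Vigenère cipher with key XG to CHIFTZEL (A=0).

ZNFLQFBR

Repeat the key across the message: XGXGXGXG
C(2)+X(23): 25 → Z
H(7)+G(6): 13 → N
I(8)+X(23): 31≡5 → F
F(5)+G(6): 11 → L
T(19)+X(23): 42≡16 → Q
Z(25)+G(6): 31≡5 → F
E(4)+X(23): 27≡1 → B
L(11)+G(6): 17 → R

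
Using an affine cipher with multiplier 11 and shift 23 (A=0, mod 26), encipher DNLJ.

D(3): 11·3+23=56≡4 → E
N(13): 11·13+23=166≡10 → K
L(11): 11·11+23=144≡14 → O
J(9): 11·9+23=122≡18 → S

EKOS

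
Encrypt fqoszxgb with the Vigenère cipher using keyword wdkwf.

Repeat the key across the message: wdkwfwdk
f(5)+w(22): 27≡1 → b
q(16)+d(3): 19 → t
o(14)+k(10): 24 → y
s(18)+w(22): 40≡14 → o
z(25)+f(5): 30≡4 → e
x(23)+w(22): 45≡19 → t
g(6)+d(3): 9 → j
b(1)+k(10): 11 → l

btyoetjl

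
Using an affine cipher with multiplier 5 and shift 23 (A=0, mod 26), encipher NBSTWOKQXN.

KCJODPVZIK

N(13): 5·13+23=88≡10 → K
B(1): 5·1+23=28≡2 → C
S(18): 5·18+23=113≡9 → J
T(19): 5·19+23=118≡14 → O
W(22): 5·22+23=133≡3 → D
O(14): 5·14+23=93≡15 → P
K(10): 5·10+23=73≡21 → V
Q(16): 5·16+23=103≡25 → Z
X(23): 5·23+23=138≡8 → I
N(13): 5·13+23=88≡10 → K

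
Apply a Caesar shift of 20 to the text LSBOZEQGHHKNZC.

L(11): 11+20=31≡5 → F
S(18): 18+20=38≡12 → M
B(1): 1+20=21 → V
O(14): 14+20=34≡8 → I
Z(25): 25+20=45≡19 → T
E(4): 4+20=24 → Y
Q(16): 16+20=36≡10 → K
G(6): 6+20=26≡0 → A
H(7): 7+20=27≡1 → B
H(7): 7+20=27≡1 → B
K(10): 10+20=30≡4 → E
N(13): 13+20=33≡7 → H
Z(25): 25+20=45≡19 → T
C(2): 2+20=22 → W

FMVITYKABBEHTW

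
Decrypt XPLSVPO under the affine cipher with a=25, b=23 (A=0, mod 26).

AIMFCIJ

The inverse of 25 mod 26 is 25, since 25·25=625≡1. Apply D(y)=25·(y−23) mod 26:
X(23): 25·(23−23)=0 → A
P(15): 25·(15−23)=-200≡8 → I
L(11): 25·(11−23)=-300≡12 → M
S(18): 25·(18−23)=-125≡5 → F
V(21): 25·(21−23)=-50≡2 → C
P(15): 25·(15−23)=-200≡8 → I
O(14): 25·(14−23)=-225≡9 → J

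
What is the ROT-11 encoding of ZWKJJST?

KHVUUDE

Z(25): 25+11=36≡10 → K
W(22): 22+11=33≡7 → H
K(10): 10+11=21 → V
J(9): 9+11=20 → U
J(9): 9+11=20 → U
S(18): 18+11=29≡3 → D
T(19): 19+11=30≡4 → E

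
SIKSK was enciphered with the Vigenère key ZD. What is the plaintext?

TFLPL

Repeat the key across the ciphertext: ZDZDZ
S(18)−Z(25): -7≡19 → T
I(8)−D(3): 5 → F
K(10)−Z(25): -15≡11 → L
S(18)−D(3): 15 → P
K(10)−Z(25): -15≡11 → L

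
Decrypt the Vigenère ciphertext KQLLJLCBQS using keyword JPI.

Repeat the key across the ciphertext: JPIJPIJPIJ
K(10)−J(9): 1 → B
Q(16)−P(15): 1 → B
L(11)−I(8): 3 → D
L(11)−J(9): 2 → C
J(9)−P(15): -6≡20 → U
L(11)−I(8): 3 → D
C(2)−J(9): -7≡19 → T
B(1)−P(15): -14≡12 → M
Q(16)−I(8): 8 → I
S(18)−J(9): 9 → J

BBDCUDTMIJ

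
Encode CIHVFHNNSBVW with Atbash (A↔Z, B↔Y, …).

C(2) → X(23)
I(8) → R(17)
H(7) → S(18)
V(21) → E(4)
F(5) → U(20)
H(7) → S(18)
N(13) → M(12)
N(13) → M(12)
S(18) → H(7)
B(1) → Y(24)
V(21) → E(4)
W(22) → D(3)

XRSEUSMMHYED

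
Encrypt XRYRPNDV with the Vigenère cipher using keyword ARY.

XIWRGLDM

Repeat the key across the message: ARYARYAR
X(23)+A(0): 23 → X
R(17)+R(17): 34≡8 → I
Y(24)+Y(24): 48≡22 → W
R(17)+A(0): 17 → R
P(15)+R(17): 32≡6 → G
N(13)+Y(24): 37≡11 → L
D(3)+A(0): 3 → D
V(21)+R(17): 38≡12 → M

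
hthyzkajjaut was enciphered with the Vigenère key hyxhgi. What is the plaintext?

avkrtctlmtol

Repeat the key across the ciphertext: hyxhgihyxhgi
h(7)−h(7): 0 → a
t(19)−y(24): -5≡21 → v
h(7)−x(23): -16≡10 → k
y(24)−h(7): 17 → r
z(25)−g(6): 19 → t
k(10)−i(8): 2 → c
a(0)−h(7): -7≡19 → t
j(9)−y(24): -15≡11 → l
j(9)−x(23): -14≡12 → m
a(0)−h(7): -7≡19 → t
u(20)−g(6): 14 → o
t(19)−i(8): 11 → l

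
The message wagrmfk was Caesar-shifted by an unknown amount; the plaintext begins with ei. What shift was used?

From the crib: w(22)−e(4)=18, so the shift is 18.

18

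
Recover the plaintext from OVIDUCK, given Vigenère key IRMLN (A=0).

Repeat the key across the ciphertext: IRMLNIR
O(14)−I(8): 6 → G
V(21)−R(17): 4 → E
I(8)−M(12): -4≡22 → W
D(3)−L(11): -8≡18 → S
U(20)−N(13): 7 → H
C(2)−I(8): -6≡20 → U
K(10)−R(17): -7≡19 → T

GEWSHUT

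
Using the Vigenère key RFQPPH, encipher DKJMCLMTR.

UPZBRSDYH

Repeat the key across the message: RFQPPHRFQ
D(3)+R(17): 20 → U
K(10)+F(5): 15 → P
J(9)+Q(16): 25 → Z
M(12)+P(15): 27≡1 → B
C(2)+P(15): 17 → R
L(11)+H(7): 18 → S
M(12)+R(17): 29≡3 → D
T(19)+F(5): 24 → Y
R(17)+Q(16): 33≡7 → H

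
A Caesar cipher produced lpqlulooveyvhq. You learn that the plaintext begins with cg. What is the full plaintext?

cghclcffmvpmyh

From the crib: l(11)−c(2)=9, so the shift is 9.
Subtract 9 from each ciphertext letter:
l(11): 11−9=2 → c
p(15): 15−9=6 → g
q(16): 16−9=7 → h
l(11): 11−9=2 → c
u(20): 20−9=11 → l
l(11): 11−9=2 → c
o(14): 14−9=5 → f
o(14): 14−9=5 → f
v(21): 21−9=12 → m
e(4): 4−9=-5≡21 → v
y(24): 24−9=15 → p
v(21): 21−9=12 → m
h(7): 7−9=-2≡24 → y
q(16): 16−9=7 → h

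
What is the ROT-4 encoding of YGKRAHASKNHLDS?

CKOVELEWORLPHW

Y(24): 24+4=28≡2 → C
G(6): 6+4=10 → K
K(10): 10+4=14 → O
R(17): 17+4=21 → V
A(0): 0+4=4 → E
H(7): 7+4=11 → L
A(0): 0+4=4 → E
S(18): 18+4=22 → W
K(10): 10+4=14 → O
N(13): 13+4=17 → R
H(7): 7+4=11 → L
L(11): 11+4=15 → P
D(3): 3+4=7 → H
S(18): 18+4=22 → W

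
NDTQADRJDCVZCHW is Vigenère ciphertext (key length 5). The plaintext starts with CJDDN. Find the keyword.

Subtract each crib letter from the matching ciphertext letter (mod 26):
N(13)−C(2)=11 → L
D(3)−J(9)=-6≡20 → U
T(19)−D(3)=16 → Q
Q(16)−D(3)=13 → N
A(0)−N(13)=-13≡13 → N

LUQNN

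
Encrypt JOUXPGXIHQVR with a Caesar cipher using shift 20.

J(9): 9+20=29≡3 → D
O(14): 14+20=34≡8 → I
U(20): 20+20=40≡14 → O
X(23): 23+20=43≡17 → R
P(15): 15+20=35≡9 → J
G(6): 6+20=26≡0 → A
X(23): 23+20=43≡17 → R
I(8): 8+20=28≡2 → C
H(7): 7+20=27≡1 → B
Q(16): 16+20=36≡10 → K
V(21): 21+20=41≡15 → P
R(17): 17+20=37≡11 → L

DIORJARCBKPL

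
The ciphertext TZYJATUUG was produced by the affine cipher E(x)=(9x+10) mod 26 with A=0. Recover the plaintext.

BTQXWBEEO

The inverse of 9 mod 26 is 3, since 9·3=27≡1. Apply D(y)=3·(y−10) mod 26:
T(19): 3·(19−10)=27≡1 → B
Z(25): 3·(25−10)=45≡19 → T
Y(24): 3·(24−10)=42≡16 → Q
J(9): 3·(9−10)=-3≡23 → X
A(0): 3·(0−10)=-30≡22 → W
T(19): 3·(19−10)=27≡1 → B
U(20): 3·(20−10)=30≡4 → E
U(20): 3·(20−10)=30≡4 → E
G(6): 3·(6−10)=-12≡14 → O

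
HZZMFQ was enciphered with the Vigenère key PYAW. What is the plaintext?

Repeat the key across the ciphertext: PYAWPY
H(7)−P(15): -8≡18 → S
Z(25)−Y(24): 1 → B
Z(25)−A(0): 25 → Z
M(12)−W(22): -10≡16 → Q
F(5)−P(15): -10≡16 → Q
Q(16)−Y(24): -8≡18 → S

SBZQQS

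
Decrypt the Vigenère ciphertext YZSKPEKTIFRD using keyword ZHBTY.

Repeat the key across the ciphertext: ZHBTYZHBTYZH
Y(24)−Z(25): -1≡25 → Z
Z(25)−H(7): 18 → S
S(18)−B(1): 17 → R
K(10)−T(19): -9≡17 → R
P(15)−Y(24): -9≡17 → R
E(4)−Z(25): -21≡5 → F
K(10)−H(7): 3 → D
T(19)−B(1): 18 → S
I(8)−T(19): -11≡15 → P
F(5)−Y(24): -19≡7 → H
R(17)−Z(25): -8≡18 → S
D(3)−H(7): -4≡22 → W

ZSRRRFDSPHSW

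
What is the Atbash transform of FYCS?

UBXH

F(5) → U(20)
Y(24) → B(1)
C(2) → X(23)
S(18) → H(7)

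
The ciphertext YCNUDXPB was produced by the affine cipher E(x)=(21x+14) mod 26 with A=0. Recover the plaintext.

The inverse of 21 mod 26 is 5, since 21·5=105≡1. Apply D(y)=5·(y−14) mod 26:
Y(24): 5·(24−14)=50≡24 → Y
C(2): 5·(2−14)=-60≡18 → S
N(13): 5·(13−14)=-5≡21 → V
U(20): 5·(20−14)=30≡4 → E
D(3): 5·(3−14)=-55≡23 → X
X(23): 5·(23−14)=45≡19 → T
P(15): 5·(15−14)=5 → F
B(1): 5·(1−14)=-65≡13 → N

YSVEXTFN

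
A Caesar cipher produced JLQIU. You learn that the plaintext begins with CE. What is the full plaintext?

CEJBN

From the crib: J(9)−C(2)=7, so the shift is 7.
Subtract 7 from each ciphertext letter:
J(9): 9−7=2 → C
L(11): 11−7=4 → E
Q(16): 16−7=9 → J
I(8): 8−7=1 → B
U(20): 20−7=13 → N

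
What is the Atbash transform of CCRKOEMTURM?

XXIPLVNGFIN

C(2) → X(23)
C(2) → X(23)
R(17) → I(8)
K(10) → P(15)
O(14) → L(11)
E(4) → V(21)
M(12) → N(13)
T(19) → G(6)
U(20) → F(5)
R(17) → I(8)
M(12) → N(13)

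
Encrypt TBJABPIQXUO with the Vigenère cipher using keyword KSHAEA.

Repeat the key across the message: KSHAEAKSHAE
T(19)+K(10): 29≡3 → D
B(1)+S(18): 19 → T
J(9)+H(7): 16 → Q
A(0)+A(0): 0 → A
B(1)+E(4): 5 → F
P(15)+A(0): 15 → P
I(8)+K(10): 18 → S
Q(16)+S(18): 34≡8 → I
X(23)+H(7): 30≡4 → E
U(20)+A(0): 20 → U
O(14)+E(4): 18 → S

DTQAFPSIEUS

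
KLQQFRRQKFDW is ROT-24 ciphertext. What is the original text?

MNSSHTTSMHFY

K(10): 10−24=-14≡12 → M
L(11): 11−24=-13≡13 → N
Q(16): 16−24=-8≡18 → S
Q(16): 16−24=-8≡18 → S
F(5): 5−24=-19≡7 → H
R(17): 17−24=-7≡19 → T
R(17): 17−24=-7≡19 → T
Q(16): 16−24=-8≡18 → S
K(10): 10−24=-14≡12 → M
F(5): 5−24=-19≡7 → H
D(3): 3−24=-21≡5 → F
W(22): 22−24=-2≡24 → Y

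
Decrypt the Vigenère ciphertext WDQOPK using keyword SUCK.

EJOEXQ

Repeat the key across the ciphertext: SUCKSU
W(22)−S(18): 4 → E
D(3)−U(20): -17≡9 → J
Q(16)−C(2): 14 → O
O(14)−K(10): 4 → E
P(15)−S(18): -3≡23 → X
K(10)−U(20): -10≡16 → Q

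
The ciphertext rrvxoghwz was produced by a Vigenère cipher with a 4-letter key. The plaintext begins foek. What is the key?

mdrn

Subtract each crib letter from the matching ciphertext letter (mod 26):
r(17)−f(5)=12 → m
r(17)−o(14)=3 → d
v(21)−e(4)=17 → r
x(23)−k(10)=13 → n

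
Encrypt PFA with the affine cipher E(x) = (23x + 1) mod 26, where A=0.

P(15): 23·15+1=346≡8 → I
F(5): 23·5+1=116≡12 → M
A(0): 23·0+1=1 → B

IMB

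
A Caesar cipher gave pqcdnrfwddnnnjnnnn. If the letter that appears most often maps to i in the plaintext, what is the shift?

5

The most frequent ciphertext letter is n (appears 8 times).
n is position 13; i is position 8.
Shift = 5.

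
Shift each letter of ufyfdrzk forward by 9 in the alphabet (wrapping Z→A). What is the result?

u(20): 20+9=29≡3 → d
f(5): 5+9=14 → o
y(24): 24+9=33≡7 → h
f(5): 5+9=14 → o
d(3): 3+9=12 → m
r(17): 17+9=26≡0 → a
z(25): 25+9=34≡8 → i
k(10): 10+9=19 → t

dohomait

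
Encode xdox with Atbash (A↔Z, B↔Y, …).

cwlc

x(23) → c(2)
d(3) → w(22)
o(14) → l(11)
x(23) → c(2)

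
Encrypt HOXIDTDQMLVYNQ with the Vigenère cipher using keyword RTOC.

YHLKUMRSDEJAEJ

Repeat the key across the message: RTOCRTOCRTOCRT
H(7)+R(17): 24 → Y
O(14)+T(19): 33≡7 → H
X(23)+O(14): 37≡11 → L
I(8)+C(2): 10 → K
D(3)+R(17): 20 → U
T(19)+T(19): 38≡12 → M
D(3)+O(14): 17 → R
Q(16)+C(2): 18 → S
M(12)+R(17): 29≡3 → D
L(11)+T(19): 30≡4 → E
V(21)+O(14): 35≡9 → J
Y(24)+C(2): 26≡0 → A
N(13)+R(17): 30≡4 → E
Q(16)+T(19): 35≡9 → J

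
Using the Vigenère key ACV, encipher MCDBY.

MEYBA

Repeat the key across the message: ACVAC
M(12)+A(0): 12 → M
C(2)+C(2): 4 → E
D(3)+V(21): 24 → Y
B(1)+A(0): 1 → B
Y(24)+C(2): 26≡0 → A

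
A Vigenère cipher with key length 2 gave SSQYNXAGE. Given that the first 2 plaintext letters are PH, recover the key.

Subtract each crib letter from the matching ciphertext letter (mod 26):
S(18)−P(15)=3 → D
S(18)−H(7)=11 → L

DL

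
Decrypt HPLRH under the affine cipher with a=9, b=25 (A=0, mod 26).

YWKCY

The inverse of 9 mod 26 is 3, since 9·3=27≡1. Apply D(y)=3·(y−25) mod 26:
H(7): 3·(7−25)=-54≡24 → Y
P(15): 3·(15−25)=-30≡22 → W
L(11): 3·(11−25)=-42≡10 → K
R(17): 3·(17−25)=-24≡2 → C
H(7): 3·(7−25)=-54≡24 → Y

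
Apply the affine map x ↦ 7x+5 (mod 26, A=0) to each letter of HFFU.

COOP

H(7): 7·7+5=54≡2 → C
F(5): 7·5+5=40≡14 → O
F(5): 7·5+5=40≡14 → O
U(20): 7·20+5=145≡15 → P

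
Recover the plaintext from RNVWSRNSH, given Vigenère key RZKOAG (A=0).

AOLISLWTX

Repeat the key across the ciphertext: RZKOAGRZK
R(17)−R(17): 0 → A
N(13)−Z(25): -12≡14 → O
V(21)−K(10): 11 → L
W(22)−O(14): 8 → I
S(18)−A(0): 18 → S
R(17)−G(6): 11 → L
N(13)−R(17): -4≡22 → W
S(18)−Z(25): -7≡19 → T
H(7)−K(10): -3≡23 → X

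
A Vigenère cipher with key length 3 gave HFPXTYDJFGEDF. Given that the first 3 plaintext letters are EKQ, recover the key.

Subtract each crib letter from the matching ciphertext letter (mod 26):
H(7)−E(4)=3 → D
F(5)−K(10)=-5≡21 → V
P(15)−Q(16)=-1≡25 → Z

DVZ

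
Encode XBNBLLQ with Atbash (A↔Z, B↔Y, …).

X(23) → C(2)
B(1) → Y(24)
N(13) → M(12)
B(1) → Y(24)
L(11) → O(14)
L(11) → O(14)
Q(16) → J(9)

CYMYOOJ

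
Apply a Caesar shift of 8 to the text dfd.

d(3): 3+8=11 → l
f(5): 5+8=13 → n
d(3): 3+8=11 → l

lnl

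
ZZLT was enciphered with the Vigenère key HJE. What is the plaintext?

Repeat the key across the ciphertext: HJEH
Z(25)−H(7): 18 → S
Z(25)−J(9): 16 → Q
L(11)−E(4): 7 → H
T(19)−H(7): 12 → M

SQHM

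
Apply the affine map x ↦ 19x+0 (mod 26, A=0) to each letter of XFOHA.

VRGDA

X(23): 19·23+0=437≡21 → V
F(5): 19·5+0=95≡17 → R
O(14): 19·14+0=266≡6 → G
H(7): 19·7+0=133≡3 → D
A(0): 19·0+0=0 → A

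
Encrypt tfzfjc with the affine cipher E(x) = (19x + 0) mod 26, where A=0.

t(19): 19·19+0=361≡23 → x
f(5): 19·5+0=95≡17 → r
z(25): 19·25+0=475≡7 → h
f(5): 19·5+0=95≡17 → r
j(9): 19·9+0=171≡15 → p
c(2): 19·2+0=38≡12 → m

xrhrpm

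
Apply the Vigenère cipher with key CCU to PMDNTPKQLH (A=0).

ROXPVJMSFJ

Repeat the key across the message: CCUCCUCCUC
P(15)+C(2): 17 → R
M(12)+C(2): 14 → O
D(3)+U(20): 23 → X
N(13)+C(2): 15 → P
T(19)+C(2): 21 → V
P(15)+U(20): 35≡9 → J
K(10)+C(2): 12 → M
Q(16)+C(2): 18 → S
L(11)+U(20): 31≡5 → F
H(7)+C(2): 9 → J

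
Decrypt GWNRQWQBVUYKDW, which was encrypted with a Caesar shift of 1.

G(6): 6−1=5 → F
W(22): 22−1=21 → V
N(13): 13−1=12 → M
R(17): 17−1=16 → Q
Q(16): 16−1=15 → P
W(22): 22−1=21 → V
Q(16): 16−1=15 → P
B(1): 1−1=0 → A
V(21): 21−1=20 → U
U(20): 20−1=19 → T
Y(24): 24−1=23 → X
K(10): 10−1=9 → J
D(3): 3−1=2 → C
W(22): 22−1=21 → V

FVMQPVPAUTXJCV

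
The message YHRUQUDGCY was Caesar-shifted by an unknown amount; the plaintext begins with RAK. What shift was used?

From the crib: Y(24)−R(17)=7, so the shift is 7.

7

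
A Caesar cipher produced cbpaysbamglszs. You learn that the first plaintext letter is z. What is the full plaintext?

From the crib: c(2)−z(25)=-23≡3, so the shift is 3.
Subtract 3 from each ciphertext letter:
c(2): 2−3=-1≡25 → z
b(1): 1−3=-2≡24 → y
p(15): 15−3=12 → m
a(0): 0−3=-3≡23 → x
y(24): 24−3=21 → v
s(18): 18−3=15 → p
b(1): 1−3=-2≡24 → y
a(0): 0−3=-3≡23 → x
m(12): 12−3=9 → j
g(6): 6−3=3 → d
l(11): 11−3=8 → i
s(18): 18−3=15 → p
z(25): 25−3=22 → w
s(18): 18−3=15 → p

zymxvpyxjdipwp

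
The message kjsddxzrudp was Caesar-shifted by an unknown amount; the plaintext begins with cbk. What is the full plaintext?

From the crib: k(10)−c(2)=8, so the shift is 8.
Subtract 8 from each ciphertext letter:
k(10): 10−8=2 → c
j(9): 9−8=1 → b
s(18): 18−8=10 → k
d(3): 3−8=-5≡21 → v
d(3): 3−8=-5≡21 → v
x(23): 23−8=15 → p
z(25): 25−8=17 → r
r(17): 17−8=9 → j
u(20): 20−8=12 → m
d(3): 3−8=-5≡21 → v
p(15): 15−8=7 → h

cbkvvprjmvh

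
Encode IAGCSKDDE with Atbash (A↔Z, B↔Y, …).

RZTXHPWWV

I(8) → R(17)
A(0) → Z(25)
G(6) → T(19)
C(2) → X(23)
S(18) → H(7)
K(10) → P(15)
D(3) → W(22)
D(3) → W(22)
E(4) → V(21)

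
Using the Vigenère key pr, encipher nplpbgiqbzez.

cgagqxxhqqtq

Repeat the key across the message: prprprprprpr
n(13)+p(15): 28≡2 → c
p(15)+r(17): 32≡6 → g
l(11)+p(15): 26≡0 → a
p(15)+r(17): 32≡6 → g
b(1)+p(15): 16 → q
g(6)+r(17): 23 → x
i(8)+p(15): 23 → x
q(16)+r(17): 33≡7 → h
b(1)+p(15): 16 → q
z(25)+r(17): 42≡16 → q
e(4)+p(15): 19 → t
z(25)+r(17): 42≡16 → q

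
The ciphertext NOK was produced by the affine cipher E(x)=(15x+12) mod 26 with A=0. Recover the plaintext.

The inverse of 15 mod 26 is 7, since 15·7=105≡1. Apply D(y)=7·(y−12) mod 26:
N(13): 7·(13−12)=7 → H
O(14): 7·(14−12)=14 → O
K(10): 7·(10−12)=-14≡12 → M

HOM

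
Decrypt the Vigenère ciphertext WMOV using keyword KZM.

Repeat the key across the ciphertext: KZMK
W(22)−K(10): 12 → M
M(12)−Z(25): -13≡13 → N
O(14)−M(12): 2 → C
V(21)−K(10): 11 → L

MNCL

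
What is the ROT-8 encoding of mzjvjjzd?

m(12): 12+8=20 → u
z(25): 25+8=33≡7 → h
j(9): 9+8=17 → r
v(21): 21+8=29≡3 → d
j(9): 9+8=17 → r
j(9): 9+8=17 → r
z(25): 25+8=33≡7 → h
d(3): 3+8=11 → l

uhrdrrhl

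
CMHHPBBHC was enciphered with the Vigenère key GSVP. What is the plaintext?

Repeat the key across the ciphertext: GSVPGSVPG
C(2)−G(6): -4≡22 → W
M(12)−S(18): -6≡20 → U
H(7)−V(21): -14≡12 → M
H(7)−P(15): -8≡18 → S
P(15)−G(6): 9 → J
B(1)−S(18): -17≡9 → J
B(1)−V(21): -20≡6 → G
H(7)−P(15): -8≡18 → S
C(2)−G(6): -4≡22 → W

WUMSJJGSW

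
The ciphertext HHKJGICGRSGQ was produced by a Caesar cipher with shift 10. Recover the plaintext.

XXAZWYSWHIWG

H(7): 7−10=-3≡23 → X
H(7): 7−10=-3≡23 → X
K(10): 10−10=0 → A
J(9): 9−10=-1≡25 → Z
G(6): 6−10=-4≡22 → W
I(8): 8−10=-2≡24 → Y
C(2): 2−10=-8≡18 → S
G(6): 6−10=-4≡22 → W
R(17): 17−10=7 → H
S(18): 18−10=8 → I
G(6): 6−10=-4≡22 → W
Q(16): 16−10=6 → G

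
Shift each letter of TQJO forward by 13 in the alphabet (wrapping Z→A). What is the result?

T(19): 19+13=32≡6 → G
Q(16): 16+13=29≡3 → D
J(9): 9+13=22 → W
O(14): 14+13=27≡1 → B

GDWB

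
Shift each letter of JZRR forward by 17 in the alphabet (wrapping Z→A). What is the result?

AQII

J(9): 9+17=26≡0 → A
Z(25): 25+17=42≡16 → Q
R(17): 17+17=34≡8 → I
R(17): 17+17=34≡8 → I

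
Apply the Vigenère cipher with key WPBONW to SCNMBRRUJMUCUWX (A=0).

OROAONNJKAHYQLY

Repeat the key across the message: WPBONWWPBONWWPB
S(18)+W(22): 40≡14 → O
C(2)+P(15): 17 → R
N(13)+B(1): 14 → O
M(12)+O(14): 26≡0 → A
B(1)+N(13): 14 → O
R(17)+W(22): 39≡13 → N
R(17)+W(22): 39≡13 → N
U(20)+P(15): 35≡9 → J
J(9)+B(1): 10 → K
M(12)+O(14): 26≡0 → A
U(20)+N(13): 33≡7 → H
C(2)+W(22): 24 → Y
U(20)+W(22): 42≡16 → Q
W(22)+P(15): 37≡11 → L
X(23)+B(1): 24 → Y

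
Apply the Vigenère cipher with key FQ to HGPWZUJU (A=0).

MWUMEKOK

Repeat the key across the message: FQFQFQFQ
H(7)+F(5): 12 → M
G(6)+Q(16): 22 → W
P(15)+F(5): 20 → U
W(22)+Q(16): 38≡12 → M
Z(25)+F(5): 30≡4 → E
U(20)+Q(16): 36≡10 → K
J(9)+F(5): 14 → O
U(20)+Q(16): 36≡10 → K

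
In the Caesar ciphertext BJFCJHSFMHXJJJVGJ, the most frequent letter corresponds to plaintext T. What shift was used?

16

The most frequent ciphertext letter is J (appears 6 times).
J is position 9; T is position 19.
Shift = -10≡16.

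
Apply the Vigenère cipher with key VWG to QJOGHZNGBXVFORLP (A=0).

LFUBDFICHSRLJNRK

Repeat the key across the message: VWGVWGVWGVWGVWGV
Q(16)+V(21): 37≡11 → L
J(9)+W(22): 31≡5 → F
O(14)+G(6): 20 → U
G(6)+V(21): 27≡1 → B
H(7)+W(22): 29≡3 → D
Z(25)+G(6): 31≡5 → F
N(13)+V(21): 34≡8 → I
G(6)+W(22): 28≡2 → C
B(1)+G(6): 7 → H
X(23)+V(21): 44≡18 → S
V(21)+W(22): 43≡17 → R
F(5)+G(6): 11 → L
O(14)+V(21): 35≡9 → J
R(17)+W(22): 39≡13 → N
L(11)+G(6): 17 → R
P(15)+V(21): 36≡10 → K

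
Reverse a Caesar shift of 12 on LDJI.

L(11): 11−12=-1≡25 → Z
D(3): 3−12=-9≡17 → R
J(9): 9−12=-3≡23 → X
I(8): 8−12=-4≡22 → W

ZRXW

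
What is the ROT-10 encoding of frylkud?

f(5): 5+10=15 → p
r(17): 17+10=27≡1 → b
y(24): 24+10=34≡8 → i
l(11): 11+10=21 → v
k(10): 10+10=20 → u
u(20): 20+10=30≡4 → e
d(3): 3+10=13 → n

pbivuen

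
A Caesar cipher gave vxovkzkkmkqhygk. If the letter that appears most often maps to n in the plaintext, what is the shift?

The most frequent ciphertext letter is k (appears 5 times).
k is position 10; n is position 13.
Shift = -3≡23.

23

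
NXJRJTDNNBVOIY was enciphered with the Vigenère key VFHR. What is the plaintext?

SSCAOOWWSWOXNT

Repeat the key across the ciphertext: VFHRVFHRVFHRVF
N(13)−V(21): -8≡18 → S
X(23)−F(5): 18 → S
J(9)−H(7): 2 → C
R(17)−R(17): 0 → A
J(9)−V(21): -12≡14 → O
T(19)−F(5): 14 → O
D(3)−H(7): -4≡22 → W
N(13)−R(17): -4≡22 → W
N(13)−V(21): -8≡18 → S
B(1)−F(5): -4≡22 → W
V(21)−H(7): 14 → O
O(14)−R(17): -3≡23 → X
I(8)−V(21): -13≡13 → N
Y(24)−F(5): 19 → T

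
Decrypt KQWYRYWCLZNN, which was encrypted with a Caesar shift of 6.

K(10): 10−6=4 → E
Q(16): 16−6=10 → K
W(22): 22−6=16 → Q
Y(24): 24−6=18 → S
R(17): 17−6=11 → L
Y(24): 24−6=18 → S
W(22): 22−6=16 → Q
C(2): 2−6=-4≡22 → W
L(11): 11−6=5 → F
Z(25): 25−6=19 → T
N(13): 13−6=7 → H
N(13): 13−6=7 → H

EKQSLSQWFTHH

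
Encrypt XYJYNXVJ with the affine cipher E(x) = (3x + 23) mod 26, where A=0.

X(23): 3·23+23=92≡14 → O
Y(24): 3·24+23=95≡17 → R
J(9): 3·9+23=50≡24 → Y
Y(24): 3·24+23=95≡17 → R
N(13): 3·13+23=62≡10 → K
X(23): 3·23+23=92≡14 → O
V(21): 3·21+23=86≡8 → I
J(9): 3·9+23=50≡24 → Y

ORYRKOIY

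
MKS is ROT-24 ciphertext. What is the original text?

OMU

M(12): 12−24=-12≡14 → O
K(10): 10−24=-14≡12 → M
S(18): 18−24=-6≡20 → U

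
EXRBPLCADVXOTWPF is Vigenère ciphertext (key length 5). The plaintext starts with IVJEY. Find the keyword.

WCIXR

Subtract each crib letter from the matching ciphertext letter (mod 26):
E(4)−I(8)=-4≡22 → W
X(23)−V(21)=2 → C
R(17)−J(9)=8 → I
B(1)−E(4)=-3≡23 → X
P(15)−Y(24)=-9≡17 → R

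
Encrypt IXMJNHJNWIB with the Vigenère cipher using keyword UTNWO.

CQZFBBCASWV

Repeat the key across the message: UTNWOUTNWOU
I(8)+U(20): 28≡2 → C
X(23)+T(19): 42≡16 → Q
M(12)+N(13): 25 → Z
J(9)+W(22): 31≡5 → F
N(13)+O(14): 27≡1 → B
H(7)+U(20): 27≡1 → B
J(9)+T(19): 28≡2 → C
N(13)+N(13): 26≡0 → A
W(22)+W(22): 44≡18 → S
I(8)+O(14): 22 → W
B(1)+U(20): 21 → V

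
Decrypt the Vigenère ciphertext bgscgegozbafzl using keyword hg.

ualwzyzisvtzsf

Repeat the key across the ciphertext: hghghghghghghg
b(1)−h(7): -6≡20 → u
g(6)−g(6): 0 → a
s(18)−h(7): 11 → l
c(2)−g(6): -4≡22 → w
g(6)−h(7): -1≡25 → z
e(4)−g(6): -2≡24 → y
g(6)−h(7): -1≡25 → z
o(14)−g(6): 8 → i
z(25)−h(7): 18 → s
b(1)−g(6): -5≡21 → v
a(0)−h(7): -7≡19 → t
f(5)−g(6): -1≡25 → z
z(25)−h(7): 18 → s
l(11)−g(6): 5 → f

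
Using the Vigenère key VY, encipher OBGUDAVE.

Repeat the key across the message: VYVYVYVY
O(14)+V(21): 35≡9 → J
B(1)+Y(24): 25 → Z
G(6)+V(21): 27≡1 → B
U(20)+Y(24): 44≡18 → S
D(3)+V(21): 24 → Y
A(0)+Y(24): 24 → Y
V(21)+V(21): 42≡16 → Q
E(4)+Y(24): 28≡2 → C

JZBSYYQC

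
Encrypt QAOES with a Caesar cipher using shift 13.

DNBRF

Q(16): 16+13=29≡3 → D
A(0): 0+13=13 → N
O(14): 14+13=27≡1 → B
E(4): 4+13=17 → R
S(18): 18+13=31≡5 → F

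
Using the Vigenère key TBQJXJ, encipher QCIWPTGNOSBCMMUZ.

JDYFMCZOEBYLFNKI

Repeat the key across the message: TBQJXJTBQJXJTBQJ
Q(16)+T(19): 35≡9 → J
C(2)+B(1): 3 → D
I(8)+Q(16): 24 → Y
W(22)+J(9): 31≡5 → F
P(15)+X(23): 38≡12 → M
T(19)+J(9): 28≡2 → C
G(6)+T(19): 25 → Z
N(13)+B(1): 14 → O
O(14)+Q(16): 30≡4 → E
S(18)+J(9): 27≡1 → B
B(1)+X(23): 24 → Y
C(2)+J(9): 11 → L
M(12)+T(19): 31≡5 → F
M(12)+B(1): 13 → N
U(20)+Q(16): 36≡10 → K
Z(25)+J(9): 34≡8 → I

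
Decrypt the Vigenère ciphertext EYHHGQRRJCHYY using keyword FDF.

Repeat the key across the ciphertext: FDFFDFFDFFDFF
E(4)−F(5): -1≡25 → Z
Y(24)−D(3): 21 → V
H(7)−F(5): 2 → C
H(7)−F(5): 2 → C
G(6)−D(3): 3 → D
Q(16)−F(5): 11 → L
R(17)−F(5): 12 → M
R(17)−D(3): 14 → O
J(9)−F(5): 4 → E
C(2)−F(5): -3≡23 → X
H(7)−D(3): 4 → E
Y(24)−F(5): 19 → T
Y(24)−F(5): 19 → T

ZVCCDLMOEXETT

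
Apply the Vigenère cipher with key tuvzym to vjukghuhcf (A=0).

Repeat the key across the message: tuvzymtuvz
v(21)+t(19): 40≡14 → o
j(9)+u(20): 29≡3 → d
u(20)+v(21): 41≡15 → p
k(10)+z(25): 35≡9 → j
g(6)+y(24): 30≡4 → e
h(7)+m(12): 19 → t
u(20)+t(19): 39≡13 → n
h(7)+u(20): 27≡1 → b
c(2)+v(21): 23 → x
f(5)+z(25): 30≡4 → e

odpjetnbxe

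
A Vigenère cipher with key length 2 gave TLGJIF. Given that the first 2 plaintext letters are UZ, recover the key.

ZM

Subtract each crib letter from the matching ciphertext letter (mod 26):
T(19)−U(20)=-1≡25 → Z
L(11)−Z(25)=-14≡12 → M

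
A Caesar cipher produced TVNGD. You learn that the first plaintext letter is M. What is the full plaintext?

From the crib: T(19)−M(12)=7, so the shift is 7.
Subtract 7 from each ciphertext letter:
T(19): 19−7=12 → M
V(21): 21−7=14 → O
N(13): 13−7=6 → G
G(6): 6−7=-1≡25 → Z
D(3): 3−7=-4≡22 → W

MOGZW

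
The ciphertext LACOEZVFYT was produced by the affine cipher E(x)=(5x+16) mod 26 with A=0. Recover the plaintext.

The inverse of 5 mod 26 is 21, since 5·21=105≡1. Apply D(y)=21·(y−16) mod 26:
L(11): 21·(11−16)=-105≡25 → Z
A(0): 21·(0−16)=-336≡2 → C
C(2): 21·(2−16)=-294≡18 → S
O(14): 21·(14−16)=-42≡10 → K
E(4): 21·(4−16)=-252≡8 → I
Z(25): 21·(25−16)=189≡7 → H
V(21): 21·(21−16)=105≡1 → B
F(5): 21·(5−16)=-231≡3 → D
Y(24): 21·(24−16)=168≡12 → M
T(19): 21·(19−16)=63≡11 → L

ZCSKIHBDML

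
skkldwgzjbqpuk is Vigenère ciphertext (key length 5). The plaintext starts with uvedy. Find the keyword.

Subtract each crib letter from the matching ciphertext letter (mod 26):
s(18)−u(20)=-2≡24 → y
k(10)−v(21)=-11≡15 → p
k(10)−e(4)=6 → g
l(11)−d(3)=8 → i
d(3)−y(24)=-21≡5 → f

ypgif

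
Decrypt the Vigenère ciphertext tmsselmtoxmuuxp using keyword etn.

ptfolyiabtthqec

Repeat the key across the ciphertext: etnetnetnetnetn
t(19)−e(4): 15 → p
m(12)−t(19): -7≡19 → t
s(18)−n(13): 5 → f
s(18)−e(4): 14 → o
e(4)−t(19): -15≡11 → l
l(11)−n(13): -2≡24 → y
m(12)−e(4): 8 → i
t(19)−t(19): 0 → a
o(14)−n(13): 1 → b
x(23)−e(4): 19 → t
m(12)−t(19): -7≡19 → t
u(20)−n(13): 7 → h
u(20)−e(4): 16 → q
x(23)−t(19): 4 → e
p(15)−n(13): 2 → c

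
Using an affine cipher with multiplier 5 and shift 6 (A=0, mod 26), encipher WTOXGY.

W(22): 5·22+6=116≡12 → M
T(19): 5·19+6=101≡23 → X
O(14): 5·14+6=76≡24 → Y
X(23): 5·23+6=121≡17 → R
G(6): 5·6+6=36≡10 → K
Y(24): 5·24+6=126≡22 → W

MXYRKW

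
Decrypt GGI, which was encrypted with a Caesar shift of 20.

G(6): 6−20=-14≡12 → M
G(6): 6−20=-14≡12 → M
I(8): 8−20=-12≡14 → O

MMO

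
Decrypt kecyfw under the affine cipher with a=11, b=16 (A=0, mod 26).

qguwzk

The inverse of 11 mod 26 is 19, since 11·19=209≡1. Apply D(y)=19·(y−16) mod 26:
k(10): 19·(10−16)=-114≡16 → q
e(4): 19·(4−16)=-228≡6 → g
c(2): 19·(2−16)=-266≡20 → u
y(24): 19·(24−16)=152≡22 → w
f(5): 19·(5−16)=-209≡25 → z
w(22): 19·(22−16)=114≡10 → k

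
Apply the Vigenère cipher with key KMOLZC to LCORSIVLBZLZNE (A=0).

VOCCRKFXPKKBXQ

Repeat the key across the message: KMOLZCKMOLZCKM
L(11)+K(10): 21 → V
C(2)+M(12): 14 → O
O(14)+O(14): 28≡2 → C
R(17)+L(11): 28≡2 → C
S(18)+Z(25): 43≡17 → R
I(8)+C(2): 10 → K
V(21)+K(10): 31≡5 → F
L(11)+M(12): 23 → X
B(1)+O(14): 15 → P
Z(25)+L(11): 36≡10 → K
L(11)+Z(25): 36≡10 → K
Z(25)+C(2): 27≡1 → B
N(13)+K(10): 23 → X
E(4)+M(12): 16 → Q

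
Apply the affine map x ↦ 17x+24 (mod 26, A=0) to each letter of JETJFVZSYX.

J(9): 17·9+24=177≡21 → V
E(4): 17·4+24=92≡14 → O
T(19): 17·19+24=347≡9 → J
J(9): 17·9+24=177≡21 → V
F(5): 17·5+24=109≡5 → F
V(21): 17·21+24=381≡17 → R
Z(25): 17·25+24=449≡7 → H
S(18): 17·18+24=330≡18 → S
Y(24): 17·24+24=432≡16 → Q
X(23): 17·23+24=415≡25 → Z

VOJVFRHSQZ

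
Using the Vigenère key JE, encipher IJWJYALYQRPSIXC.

RNFNHEUCZVYWRBL

Repeat the key across the message: JEJEJEJEJEJEJEJ
I(8)+J(9): 17 → R
J(9)+E(4): 13 → N
W(22)+J(9): 31≡5 → F
J(9)+E(4): 13 → N
Y(24)+J(9): 33≡7 → H
A(0)+E(4): 4 → E
L(11)+J(9): 20 → U
Y(24)+E(4): 28≡2 → C
Q(16)+J(9): 25 → Z
R(17)+E(4): 21 → V
P(15)+J(9): 24 → Y
S(18)+E(4): 22 → W
I(8)+J(9): 17 → R
X(23)+E(4): 27≡1 → B
C(2)+J(9): 11 → L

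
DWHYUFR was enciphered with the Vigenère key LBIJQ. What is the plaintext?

SVZPEUQ

Repeat the key across the ciphertext: LBIJQLB
D(3)−L(11): -8≡18 → S
W(22)−B(1): 21 → V
H(7)−I(8): -1≡25 → Z
Y(24)−J(9): 15 → P
U(20)−Q(16): 4 → E
F(5)−L(11): -6≡20 → U
R(17)−B(1): 16 → Q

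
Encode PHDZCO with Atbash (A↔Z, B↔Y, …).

KSWAXL

P(15) → K(10)
H(7) → S(18)
D(3) → W(22)
Z(25) → A(0)
C(2) → X(23)
O(14) → L(11)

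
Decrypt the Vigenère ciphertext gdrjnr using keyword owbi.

shqbzv

Repeat the key across the ciphertext: owbiow
g(6)−o(14): -8≡18 → s
d(3)−w(22): -19≡7 → h
r(17)−b(1): 16 → q
j(9)−i(8): 1 → b
n(13)−o(14): -1≡25 → z
r(17)−w(22): -5≡21 → v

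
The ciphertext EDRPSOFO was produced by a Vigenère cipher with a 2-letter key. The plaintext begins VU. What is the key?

Subtract each crib letter from the matching ciphertext letter (mod 26):
E(4)−V(21)=-17≡9 → J
D(3)−U(20)=-17≡9 → J

JJ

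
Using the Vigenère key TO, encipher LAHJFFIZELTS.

Repeat the key across the message: TOTOTOTOTOTO
L(11)+T(19): 30≡4 → E
A(0)+O(14): 14 → O
H(7)+T(19): 26≡0 → A
J(9)+O(14): 23 → X
F(5)+T(19): 24 → Y
F(5)+O(14): 19 → T
I(8)+T(19): 27≡1 → B
Z(25)+O(14): 39≡13 → N
E(4)+T(19): 23 → X
L(11)+O(14): 25 → Z
T(19)+T(19): 38≡12 → M
S(18)+O(14): 32≡6 → G

EOAXYTBNXZMG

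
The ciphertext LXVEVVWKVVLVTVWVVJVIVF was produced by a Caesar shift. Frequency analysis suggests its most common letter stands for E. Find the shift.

The most frequent ciphertext letter is V (appears 11 times).
V is position 21; E is position 4.
Shift = 17.

17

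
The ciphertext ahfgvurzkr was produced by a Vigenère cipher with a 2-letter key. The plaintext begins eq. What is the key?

Subtract each crib letter from the matching ciphertext letter (mod 26):
a(0)−e(4)=-4≡22 → w
h(7)−q(16)=-9≡17 → r

wr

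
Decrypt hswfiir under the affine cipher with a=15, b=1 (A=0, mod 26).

qprcxxi

The inverse of 15 mod 26 is 7, since 15·7=105≡1. Apply D(y)=7·(y−1) mod 26:
h(7): 7·(7−1)=42≡16 → q
s(18): 7·(18−1)=119≡15 → p
w(22): 7·(22−1)=147≡17 → r
f(5): 7·(5−1)=28≡2 → c
i(8): 7·(8−1)=49≡23 → x
i(8): 7·(8−1)=49≡23 → x
r(17): 7·(17−1)=112≡8 → i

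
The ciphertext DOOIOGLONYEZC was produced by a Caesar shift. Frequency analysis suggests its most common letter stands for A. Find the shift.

The most frequent ciphertext letter is O (appears 4 times).
O is position 14; A is position 0.
Shift = 14.

14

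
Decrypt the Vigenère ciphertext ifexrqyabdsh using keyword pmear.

ttaxabmwbmdv

Repeat the key across the ciphertext: pmearpmearpm
i(8)−p(15): -7≡19 → t
f(5)−m(12): -7≡19 → t
e(4)−e(4): 0 → a
x(23)−a(0): 23 → x
r(17)−r(17): 0 → a
q(16)−p(15): 1 → b
y(24)−m(12): 12 → m
a(0)−e(4): -4≡22 → w
b(1)−a(0): 1 → b
d(3)−r(17): -14≡12 → m
s(18)−p(15): 3 → d
h(7)−m(12): -5≡21 → v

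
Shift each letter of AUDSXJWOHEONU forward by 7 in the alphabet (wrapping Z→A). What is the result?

A(0): 0+7=7 → H
U(20): 20+7=27≡1 → B
D(3): 3+7=10 → K
S(18): 18+7=25 → Z
X(23): 23+7=30≡4 → E
J(9): 9+7=16 → Q
W(22): 22+7=29≡3 → D
O(14): 14+7=21 → V
H(7): 7+7=14 → O
E(4): 4+7=11 → L
O(14): 14+7=21 → V
N(13): 13+7=20 → U
U(20): 20+7=27≡1 → B

HBKZEQDVOLVUB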